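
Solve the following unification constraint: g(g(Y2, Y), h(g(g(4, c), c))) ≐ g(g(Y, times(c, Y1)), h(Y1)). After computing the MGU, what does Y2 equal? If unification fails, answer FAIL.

Decompose g/2: g(Y2, Y) ≐ g(Y, times(c, Y1)),  h(g(g(4, c), c)) ≐ h(Y1).
Decompose g/2: Y2 ≐ Y,  Y ≐ times(c, Y1).
Bind Y2 := Y; no other remaining equation mentions Y2.
Bind Y := times(c, Y1); no other remaining equation mentions Y. Substituting into the earlier binding gives Y2 := times(c, Y1).
Decompose h/1: g(g(4, c), c) ≐ Y1.
Bind Y1 := g(g(4, c), c). Substituting into the earlier bindings gives Y2 := times(c, g(g(4, c), c)), Y := times(c, g(g(4, c), c)).
MGU = { Y2 -> times(c, g(g(4, c), c)), Y -> times(c, g(g(4, c), c)), Y1 -> g(g(4, c), c) }, so Y2 -> times(c, g(g(4, c), c)).

times(c, g(g(4, c), c))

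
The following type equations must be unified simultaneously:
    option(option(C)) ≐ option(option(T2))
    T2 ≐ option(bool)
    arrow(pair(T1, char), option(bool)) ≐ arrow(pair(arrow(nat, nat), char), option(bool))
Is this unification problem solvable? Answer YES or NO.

YES

Decompose option/1: option(C) ≐ option(T2).
Decompose option/1: C ≐ T2.
Bind C := T2; no other remaining equation mentions C.
Bind T2 := option(bool); no other remaining equation mentions T2. Substituting into the earlier binding gives C := option(bool).
Decompose arrow/2: pair(T1, char) ≐ pair(arrow(nat, nat), char),  option(bool) ≐ option(bool).
Decompose pair/2: T1 ≐ arrow(nat, nat),  char ≐ char.
Bind T1 := arrow(nat, nat); no other remaining equation mentions T1.
Delete trivial equation char ≐ char.
Delete trivial equation option(bool) ≐ option(bool).
No equations remain and no clash or occurs-check failure arose, so a unifier exists.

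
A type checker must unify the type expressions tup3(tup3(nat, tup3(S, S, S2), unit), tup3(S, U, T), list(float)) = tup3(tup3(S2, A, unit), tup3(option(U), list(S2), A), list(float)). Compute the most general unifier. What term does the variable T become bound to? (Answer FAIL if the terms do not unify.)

Decompose tup3/3: tup3(nat, tup3(S, S, S2), unit) = tup3(S2, A, unit),  tup3(S, U, T) = tup3(option(U), list(S2), A),  list(float) = list(float).
Decompose tup3/3: nat = S2,  tup3(S, S, S2) = A,  unit = unit.
Bind S2 := nat; substituting into the 2 remaining equations that mention S2 gives: tup3(S, S, nat) = A,  tup3(S, U, T) = tup3(option(U), list(nat), A).
Bind A := tup3(S, S, nat); substituting into the one remaining equation that mentions A gives: tup3(S, U, T) = tup3(option(U), list(nat), tup3(S, S, nat)).
Delete trivial equation unit = unit.
Decompose tup3/3: S = option(U),  U = list(nat),  T = tup3(S, S, nat).
Bind S := option(U); substituting into the one remaining equation that mentions S gives: T = tup3(option(U), option(U), nat). Substituting into the earlier binding gives A := tup3(option(U), option(U), nat).
Bind U := list(nat); substituting into the one remaining equation that mentions U gives: T = tup3(option(list(nat)), option(list(nat)), nat). Substituting into the earlier bindings gives A := tup3(option(list(nat)), option(list(nat)), nat), S := option(list(nat)).
Bind T := tup3(option(list(nat)), option(list(nat)), nat); no other remaining equation mentions T.
Delete trivial equation list(float) = list(float).
MGU = { S2 -> nat, A -> tup3(option(list(nat)), option(list(nat)), nat), S -> option(list(nat)), U -> list(nat), T -> tup3(option(list(nat)), option(list(nat)), nat) }, so T -> tup3(option(list(nat)), option(list(nat)), nat).

tup3(option(list(nat)), option(list(nat)), nat)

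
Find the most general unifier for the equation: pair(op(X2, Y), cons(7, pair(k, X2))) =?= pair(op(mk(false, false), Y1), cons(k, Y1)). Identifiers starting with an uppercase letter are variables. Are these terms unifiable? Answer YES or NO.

Decompose pair/2: op(X2, Y) =?= op(mk(false, false), Y1),  cons(7, pair(k, X2)) =?= cons(k, Y1).
Decompose op/2: X2 =?= mk(false, false),  Y =?= Y1.
Bind X2 := mk(false, false); substituting into the one remaining equation that mentions X2 gives: cons(7, pair(k, mk(false, false))) =?= cons(k, Y1).
Bind Y := Y1; no other remaining equation mentions Y.
Decompose cons/2: 7 =?= k,  pair(k, mk(false, false)) =?= Y1.
Clash: constants 7 and k differ; no unifier exists.

NO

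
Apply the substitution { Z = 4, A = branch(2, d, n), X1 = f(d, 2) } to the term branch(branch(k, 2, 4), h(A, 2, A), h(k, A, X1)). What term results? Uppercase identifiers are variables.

Replace each occurrence of A with branch(2, d, n).
Replace each occurrence of X1 with f(d, 2).
Result: branch(branch(k, 2, 4), h(branch(2, d, n), 2, branch(2, d, n)), h(k, branch(2, d, n), f(d, 2))).

branch(branch(k, 2, 4), h(branch(2, d, n), 2, branch(2, d, n)), h(k, branch(2, d, n), f(d, 2)))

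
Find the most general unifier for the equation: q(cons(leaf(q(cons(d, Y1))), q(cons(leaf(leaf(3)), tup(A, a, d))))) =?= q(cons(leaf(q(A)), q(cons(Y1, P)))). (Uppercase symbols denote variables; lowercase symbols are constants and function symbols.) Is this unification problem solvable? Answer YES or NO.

Decompose q/1: cons(leaf(q(cons(d, Y1))), q(cons(leaf(leaf(3)), tup(A, a, d)))) =?= cons(leaf(q(A)), q(cons(Y1, P))).
Decompose cons/2: leaf(q(cons(d, Y1))) =?= leaf(q(A)),  q(cons(leaf(leaf(3)), tup(A, a, d))) =?= q(cons(Y1, P)).
Decompose leaf/1: q(cons(d, Y1)) =?= q(A).
Decompose q/1: cons(d, Y1) =?= A.
Bind A := cons(d, Y1); substituting into the remaining equation gives: q(cons(leaf(leaf(3)), tup(cons(d, Y1), a, d))) =?= q(cons(Y1, P)).
Decompose q/1: cons(leaf(leaf(3)), tup(cons(d, Y1), a, d)) =?= cons(Y1, P).
Decompose cons/2: leaf(leaf(3)) =?= Y1,  tup(cons(d, Y1), a, d) =?= P.
Bind Y1 := leaf(leaf(3)); substituting into the remaining equation gives: tup(cons(d, leaf(leaf(3))), a, d) =?= P. Substituting into the earlier binding gives A := cons(d, leaf(leaf(3))).
Bind P := tup(cons(d, leaf(leaf(3))), a, d).
No equations remain and no clash or occurs-check failure arose, so a unifier exists.

YES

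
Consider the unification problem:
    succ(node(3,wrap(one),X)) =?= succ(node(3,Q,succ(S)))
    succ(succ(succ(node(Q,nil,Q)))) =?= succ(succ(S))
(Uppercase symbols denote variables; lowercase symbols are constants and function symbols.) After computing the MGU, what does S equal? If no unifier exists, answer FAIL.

succ(node(wrap(one),nil,wrap(one)))

Decompose succ/1: node(3,wrap(one),X) =?= node(3,Q,succ(S)).
Decompose node/3: 3 =?= 3,  wrap(one) =?= Q,  X =?= succ(S).
Delete trivial equation 3 =?= 3.
Bind Q := wrap(one); substituting into the one remaining equation that mentions Q gives: succ(succ(succ(node(wrap(one),nil,wrap(one))))) =?= succ(succ(S)).
Bind X := succ(S); no other remaining equation mentions X.
Decompose succ/1: succ(succ(node(wrap(one),nil,wrap(one)))) =?= succ(S).
Decompose succ/1: succ(node(wrap(one),nil,wrap(one))) =?= S.
Bind S := succ(node(wrap(one),nil,wrap(one))). Substituting into the earlier binding gives X := succ(succ(node(wrap(one),nil,wrap(one)))).
MGU = { Q -> wrap(one), X -> succ(succ(node(wrap(one),nil,wrap(one)))), S -> succ(node(wrap(one),nil,wrap(one))) }, so S -> succ(node(wrap(one),nil,wrap(one))).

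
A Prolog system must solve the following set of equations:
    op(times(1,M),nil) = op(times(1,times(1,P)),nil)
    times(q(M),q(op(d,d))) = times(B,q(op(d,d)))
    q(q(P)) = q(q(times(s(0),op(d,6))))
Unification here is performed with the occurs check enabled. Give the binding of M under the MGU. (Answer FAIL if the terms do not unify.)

Decompose op/2: times(1,M) = times(1,times(1,P)),  nil = nil.
Decompose times/2: 1 = 1,  M = times(1,P).
Delete trivial equation 1 = 1.
Bind M := times(1,P); substituting into the one remaining equation that mentions M gives: times(q(times(1,P)),q(op(d,d))) = times(B,q(op(d,d))).
Delete trivial equation nil = nil.
Decompose times/2: q(times(1,P)) = B,  q(op(d,d)) = q(op(d,d)).
Bind B := q(times(1,P)); no other remaining equation mentions B.
Delete trivial equation q(op(d,d)) = q(op(d,d)).
Decompose q/1: q(P) = q(times(s(0),op(d,6))).
Decompose q/1: P = times(s(0),op(d,6)).
Bind P := times(s(0),op(d,6)). Substituting into the earlier bindings gives M := times(1,times(s(0),op(d,6))), B := q(times(1,times(s(0),op(d,6)))).
MGU = { M -> times(1,times(s(0),op(d,6))), B -> q(times(1,times(s(0),op(d,6)))), P -> times(s(0),op(d,6)) }, so M -> times(1,times(s(0),op(d,6))).

times(1,times(s(0),op(d,6)))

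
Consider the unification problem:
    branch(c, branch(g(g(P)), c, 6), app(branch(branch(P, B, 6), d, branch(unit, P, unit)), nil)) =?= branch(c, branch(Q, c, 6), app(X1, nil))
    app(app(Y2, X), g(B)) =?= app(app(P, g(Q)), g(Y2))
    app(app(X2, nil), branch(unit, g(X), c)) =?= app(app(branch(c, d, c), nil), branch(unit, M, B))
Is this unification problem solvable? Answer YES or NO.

YES

Decompose branch/3: c =?= c,  branch(g(g(P)), c, 6) =?= branch(Q, c, 6),  app(branch(branch(P, B, 6), d, branch(unit, P, unit)), nil) =?= app(X1, nil).
Delete trivial equation c =?= c.
Decompose branch/3: g(g(P)) =?= Q,  c =?= c,  6 =?= 6.
Bind Q := g(g(P)); substituting into the one remaining equation that mentions Q gives: app(app(Y2, X), g(B)) =?= app(app(P, g(g(g(P)))), g(Y2)).
Delete trivial equation c =?= c.
Delete trivial equation 6 =?= 6.
Decompose app/2: branch(branch(P, B, 6), d, branch(unit, P, unit)) =?= X1,  nil =?= nil.
Bind X1 := branch(branch(P, B, 6), d, branch(unit, P, unit)); no other remaining equation mentions X1.
Delete trivial equation nil =?= nil.
Decompose app/2: app(Y2, X) =?= app(P, g(g(g(P)))),  g(B) =?= g(Y2).
Decompose app/2: Y2 =?= P,  X =?= g(g(g(P))).
Bind Y2 := P; substituting into the one remaining equation that mentions Y2 gives: g(B) =?= g(P).
Bind X := g(g(g(P))); substituting into the one remaining equation that mentions X gives: app(app(X2, nil), branch(unit, g(g(g(g(P)))), c)) =?= app(app(branch(c, d, c), nil), branch(unit, M, B)).
Decompose g/1: B =?= P.
Bind B := P; substituting into the remaining equation gives: app(app(X2, nil), branch(unit, g(g(g(g(P)))), c)) =?= app(app(branch(c, d, c), nil), branch(unit, M, P)). Substituting into the earlier binding gives X1 := branch(branch(P, P, 6), d, branch(unit, P, unit)).
Decompose app/2: app(X2, nil) =?= app(branch(c, d, c), nil),  branch(unit, g(g(g(g(P)))), c) =?= branch(unit, M, P).
Decompose app/2: X2 =?= branch(c, d, c),  nil =?= nil.
Bind X2 := branch(c, d, c); no other remaining equation mentions X2.
Delete trivial equation nil =?= nil.
Decompose branch/3: unit =?= unit,  g(g(g(g(P)))) =?= M,  c =?= P.
Delete trivial equation unit =?= unit.
Bind M := g(g(g(g(P)))); no other remaining equation mentions M.
Bind P := c. Substituting into the earlier bindings gives Q := g(g(c)), X1 := branch(branch(c, c, 6), d, branch(unit, c, unit)), Y2 := c, X := g(g(g(c))), B := c, M := g(g(g(g(c)))).
No equations remain and no clash or occurs-check failure arose, so a unifier exists.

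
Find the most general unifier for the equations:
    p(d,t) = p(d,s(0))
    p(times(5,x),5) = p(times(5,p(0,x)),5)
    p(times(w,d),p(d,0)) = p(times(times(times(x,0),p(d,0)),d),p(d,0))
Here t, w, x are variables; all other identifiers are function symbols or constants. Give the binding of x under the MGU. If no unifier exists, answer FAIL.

FAIL

Decompose p/2: d = d,  t = s(0).
Delete trivial equation d = d.
Bind t := s(0); no other remaining equation mentions t.
Decompose p/2: times(5,x) = times(5,p(0,x)),  5 = 5.
Decompose times/2: 5 = 5,  x = p(0,x).
Delete trivial equation 5 = 5.
Occurs check fails: x occurs in p(0,x); the equation x = p(0,x) has no finite solution.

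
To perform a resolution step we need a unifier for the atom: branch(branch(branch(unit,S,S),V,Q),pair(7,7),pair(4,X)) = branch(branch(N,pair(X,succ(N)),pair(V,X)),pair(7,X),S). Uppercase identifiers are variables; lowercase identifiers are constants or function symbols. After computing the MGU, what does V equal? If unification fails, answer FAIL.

Decompose branch/3: branch(branch(unit,S,S),V,Q) = branch(N,pair(X,succ(N)),pair(V,X)),  pair(7,7) = pair(7,X),  pair(4,X) = S.
Decompose branch/3: branch(unit,S,S) = N,  V = pair(X,succ(N)),  Q = pair(V,X).
Bind N := branch(unit,S,S); substituting into the one remaining equation that mentions N gives: V = pair(X,succ(branch(unit,S,S))).
Bind V := pair(X,succ(branch(unit,S,S))); substituting into the one remaining equation that mentions V gives: Q = pair(pair(X,succ(branch(unit,S,S))),X).
Bind Q := pair(pair(X,succ(branch(unit,S,S))),X); no other remaining equation mentions Q.
Decompose pair/2: 7 = 7,  7 = X.
Delete trivial equation 7 = 7.
Bind X := 7; substituting into the remaining equation gives: pair(4,7) = S. Substituting into the earlier bindings gives V := pair(7,succ(branch(unit,S,S))), Q := pair(pair(7,succ(branch(unit,S,S))),7).
Bind S := pair(4,7). Substituting into the earlier bindings gives N := branch(unit,pair(4,7),pair(4,7)), V := pair(7,succ(branch(unit,pair(4,7),pair(4,7)))), Q := pair(pair(7,succ(branch(unit,pair(4,7),pair(4,7)))),7).
MGU = { N ↦ branch(unit,pair(4,7),pair(4,7)), V ↦ pair(7,succ(branch(unit,pair(4,7),pair(4,7)))), Q ↦ pair(pair(7,succ(branch(unit,pair(4,7),pair(4,7)))),7), X ↦ 7, S ↦ pair(4,7) }, so V ↦ pair(7,succ(branch(unit,pair(4,7),pair(4,7)))).

pair(7,succ(branch(unit,pair(4,7),pair(4,7))))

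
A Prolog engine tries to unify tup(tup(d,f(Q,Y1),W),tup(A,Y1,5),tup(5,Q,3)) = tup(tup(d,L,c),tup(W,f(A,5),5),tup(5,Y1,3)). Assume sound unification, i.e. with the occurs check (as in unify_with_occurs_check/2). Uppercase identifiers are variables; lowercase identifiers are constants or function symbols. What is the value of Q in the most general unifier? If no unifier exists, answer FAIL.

Decompose tup/3: tup(d,f(Q,Y1),W) = tup(d,L,c),  tup(A,Y1,5) = tup(W,f(A,5),5),  tup(5,Q,3) = tup(5,Y1,3).
Decompose tup/3: d = d,  f(Q,Y1) = L,  W = c.
Delete trivial equation d = d.
Bind L := f(Q,Y1); no other remaining equation mentions L.
Bind W := c; substituting into the one remaining equation that mentions W gives: tup(A,Y1,5) = tup(c,f(A,5),5).
Decompose tup/3: A = c,  Y1 = f(A,5),  5 = 5.
Bind A := c; substituting into the one remaining equation that mentions A gives: Y1 = f(c,5).
Bind Y1 := f(c,5); substituting into the one remaining equation that mentions Y1 gives: tup(5,Q,3) = tup(5,f(c,5),3). Substituting into the earlier binding gives L := f(Q,f(c,5)).
Delete trivial equation 5 = 5.
Decompose tup/3: 5 = 5,  Q = f(c,5),  3 = 3.
Delete trivial equation 5 = 5.
Bind Q := f(c,5); no other remaining equation mentions Q. Substituting into the earlier binding gives L := f(f(c,5),f(c,5)).
Delete trivial equation 3 = 3.
MGU = { L ↦ f(f(c,5),f(c,5)), W ↦ c, A ↦ c, Y1 ↦ f(c,5), Q ↦ f(c,5) }, so Q ↦ f(c,5).

f(c,5)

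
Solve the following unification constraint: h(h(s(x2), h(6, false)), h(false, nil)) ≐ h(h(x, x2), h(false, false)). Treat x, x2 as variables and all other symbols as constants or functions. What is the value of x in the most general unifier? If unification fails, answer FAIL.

Decompose h/2: h(s(x2), h(6, false)) ≐ h(x, x2),  h(false, nil) ≐ h(false, false).
Decompose h/2: s(x2) ≐ x,  h(6, false) ≐ x2.
Bind x := s(x2); no other remaining equation mentions x.
Bind x2 := h(6, false); no other remaining equation mentions x2. Substituting into the earlier binding gives x := s(h(6, false)).
Decompose h/2: false ≐ false,  nil ≐ false.
Delete trivial equation false ≐ false.
Clash: constants nil and false differ; no unifier exists.

FAIL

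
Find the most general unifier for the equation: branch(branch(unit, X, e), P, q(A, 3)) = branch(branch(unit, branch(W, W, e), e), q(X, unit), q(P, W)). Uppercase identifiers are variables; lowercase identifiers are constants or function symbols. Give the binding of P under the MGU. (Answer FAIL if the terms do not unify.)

Decompose branch/3: branch(unit, X, e) = branch(unit, branch(W, W, e), e),  P = q(X, unit),  q(A, 3) = q(P, W).
Decompose branch/3: unit = unit,  X = branch(W, W, e),  e = e.
Delete trivial equation unit = unit.
Bind X := branch(W, W, e); substituting into the one remaining equation that mentions X gives: P = q(branch(W, W, e), unit).
Delete trivial equation e = e.
Bind P := q(branch(W, W, e), unit); substituting into the remaining equation gives: q(A, 3) = q(q(branch(W, W, e), unit), W).
Decompose q/2: A = q(branch(W, W, e), unit),  3 = W.
Bind A := q(branch(W, W, e), unit); no other remaining equation mentions A.
Bind W := 3. Substituting into the earlier bindings gives X := branch(3, 3, e), P := q(branch(3, 3, e), unit), A := q(branch(3, 3, e), unit).
MGU = { X -> branch(3, 3, e), P -> q(branch(3, 3, e), unit), A -> q(branch(3, 3, e), unit), W -> 3 }, so P -> q(branch(3, 3, e), unit).

q(branch(3, 3, e), unit)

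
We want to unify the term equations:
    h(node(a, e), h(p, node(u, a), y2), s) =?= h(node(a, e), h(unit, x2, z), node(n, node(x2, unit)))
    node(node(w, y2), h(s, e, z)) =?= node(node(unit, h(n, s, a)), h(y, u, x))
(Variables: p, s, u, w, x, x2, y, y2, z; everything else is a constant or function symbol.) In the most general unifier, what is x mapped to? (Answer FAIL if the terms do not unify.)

h(n, node(n, node(node(e, a), unit)), a)

Decompose h/3: node(a, e) =?= node(a, e),  h(p, node(u, a), y2) =?= h(unit, x2, z),  s =?= node(n, node(x2, unit)).
Delete trivial equation node(a, e) =?= node(a, e).
Decompose h/3: p =?= unit,  node(u, a) =?= x2,  y2 =?= z.
Bind p := unit; no other remaining equation mentions p.
Bind x2 := node(u, a); substituting into the one remaining equation that mentions x2 gives: s =?= node(n, node(node(u, a), unit)).
Bind y2 := z; substituting into the one remaining equation that mentions y2 gives: node(node(w, z), h(s, e, z)) =?= node(node(unit, h(n, s, a)), h(y, u, x)).
Bind s := node(n, node(node(u, a), unit)); substituting into the remaining equation gives: node(node(w, z), h(node(n, node(node(u, a), unit)), e, z)) =?= node(node(unit, h(n, node(n, node(node(u, a), unit)), a)), h(y, u, x)).
Decompose node/2: node(w, z) =?= node(unit, h(n, node(n, node(node(u, a), unit)), a)),  h(node(n, node(node(u, a), unit)), e, z) =?= h(y, u, x).
Decompose node/2: w =?= unit,  z =?= h(n, node(n, node(node(u, a), unit)), a).
Bind w := unit; no other remaining equation mentions w.
Bind z := h(n, node(n, node(node(u, a), unit)), a); substituting into the remaining equation gives: h(node(n, node(node(u, a), unit)), e, h(n, node(n, node(node(u, a), unit)), a)) =?= h(y, u, x). Substituting into the earlier binding gives y2 := h(n, node(n, node(node(u, a), unit)), a).
Decompose h/3: node(n, node(node(u, a), unit)) =?= y,  e =?= u,  h(n, node(n, node(node(u, a), unit)), a) =?= x.
Bind y := node(n, node(node(u, a), unit)); no other remaining equation mentions y.
Bind u := e; substituting into the remaining equation gives: h(n, node(n, node(node(e, a), unit)), a) =?= x. Substituting into the earlier bindings gives x2 := node(e, a), y2 := h(n, node(n, node(node(e, a), unit)), a), s := node(n, node(node(e, a), unit)), z := h(n, node(n, node(node(e, a), unit)), a), y := node(n, node(node(e, a), unit)).
Bind x := h(n, node(n, node(node(e, a), unit)), a).
MGU = { p -> unit, x2 -> node(e, a), y2 -> h(n, node(n, node(node(e, a), unit)), a), s -> node(n, node(node(e, a), unit)), w -> unit, z -> h(n, node(n, node(node(e, a), unit)), a), y -> node(n, node(node(e, a), unit)), u -> e, x -> h(n, node(n, node(node(e, a), unit)), a) }, so x -> h(n, node(n, node(node(e, a), unit)), a).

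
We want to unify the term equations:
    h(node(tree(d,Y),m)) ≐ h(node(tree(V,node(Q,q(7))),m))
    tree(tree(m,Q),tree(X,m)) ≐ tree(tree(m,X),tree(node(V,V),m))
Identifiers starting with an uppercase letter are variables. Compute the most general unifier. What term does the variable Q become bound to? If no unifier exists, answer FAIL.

Decompose h/1: node(tree(d,Y),m) ≐ node(tree(V,node(Q,q(7))),m).
Decompose node/2: tree(d,Y) ≐ tree(V,node(Q,q(7))),  m ≐ m.
Decompose tree/2: d ≐ V,  Y ≐ node(Q,q(7)).
Bind V := d; substituting into the one remaining equation that mentions V gives: tree(tree(m,Q),tree(X,m)) ≐ tree(tree(m,X),tree(node(d,d),m)).
Bind Y := node(Q,q(7)); no other remaining equation mentions Y.
Delete trivial equation m ≐ m.
Decompose tree/2: tree(m,Q) ≐ tree(m,X),  tree(X,m) ≐ tree(node(d,d),m).
Decompose tree/2: m ≐ m,  Q ≐ X.
Delete trivial equation m ≐ m.
Bind Q := X; no other remaining equation mentions Q. Substituting into the earlier binding gives Y := node(X,q(7)).
Decompose tree/2: X ≐ node(d,d),  m ≐ m.
Bind X := node(d,d); no other remaining equation mentions X. Substituting into the earlier bindings gives Y := node(node(d,d),q(7)), Q := node(d,d).
Delete trivial equation m ≐ m.
MGU = { V := d, Y := node(node(d,d),q(7)), Q := node(d,d), X := node(d,d) }, so Q := node(d,d).

node(d,d)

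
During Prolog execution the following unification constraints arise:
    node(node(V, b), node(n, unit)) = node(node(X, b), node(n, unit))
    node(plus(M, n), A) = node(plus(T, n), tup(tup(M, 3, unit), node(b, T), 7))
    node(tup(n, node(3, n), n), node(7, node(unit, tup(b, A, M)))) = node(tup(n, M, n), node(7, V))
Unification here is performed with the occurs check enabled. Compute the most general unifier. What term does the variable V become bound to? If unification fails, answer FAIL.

Decompose node/2: node(V, b) = node(X, b),  node(n, unit) = node(n, unit).
Decompose node/2: V = X,  b = b.
Bind V := X; substituting into the one remaining equation that mentions V gives: node(tup(n, node(3, n), n), node(7, node(unit, tup(b, A, M)))) = node(tup(n, M, n), node(7, X)).
Delete trivial equation b = b.
Delete trivial equation node(n, unit) = node(n, unit).
Decompose node/2: plus(M, n) = plus(T, n),  A = tup(tup(M, 3, unit), node(b, T), 7).
Decompose plus/2: M = T,  n = n.
Bind M := T; substituting into the 2 remaining equations that mention M gives: A = tup(tup(T, 3, unit), node(b, T), 7),  node(tup(n, node(3, n), n), node(7, node(unit, tup(b, A, T)))) = node(tup(n, T, n), node(7, X)).
Delete trivial equation n = n.
Bind A := tup(tup(T, 3, unit), node(b, T), 7); substituting into the remaining equation gives: node(tup(n, node(3, n), n), node(7, node(unit, tup(b, tup(tup(T, 3, unit), node(b, T), 7), T)))) = node(tup(n, T, n), node(7, X)).
Decompose node/2: tup(n, node(3, n), n) = tup(n, T, n),  node(7, node(unit, tup(b, tup(tup(T, 3, unit), node(b, T), 7), T))) = node(7, X).
Decompose tup/3: n = n,  node(3, n) = T,  n = n.
Delete trivial equation n = n.
Bind T := node(3, n); substituting into the one remaining equation that mentions T gives: node(7, node(unit, tup(b, tup(tup(node(3, n), 3, unit), node(b, node(3, n)), 7), node(3, n)))) = node(7, X). Substituting into the earlier bindings gives M := node(3, n), A := tup(tup(node(3, n), 3, unit), node(b, node(3, n)), 7).
Delete trivial equation n = n.
Decompose node/2: 7 = 7,  node(unit, tup(b, tup(tup(node(3, n), 3, unit), node(b, node(3, n)), 7), node(3, n))) = X.
Delete trivial equation 7 = 7.
Bind X := node(unit, tup(b, tup(tup(node(3, n), 3, unit), node(b, node(3, n)), 7), node(3, n))). Substituting into the earlier binding gives V := node(unit, tup(b, tup(tup(node(3, n), 3, unit), node(b, node(3, n)), 7), node(3, n))).
MGU = { V ↦ node(unit, tup(b, tup(tup(node(3, n), 3, unit), node(b, node(3, n)), 7), node(3, n))), M ↦ node(3, n), A ↦ tup(tup(node(3, n), 3, unit), node(b, node(3, n)), 7), T ↦ node(3, n), X ↦ node(unit, tup(b, tup(tup(node(3, n), 3, unit), node(b, node(3, n)), 7), node(3, n))) }, so V ↦ node(unit, tup(b, tup(tup(node(3, n), 3, unit), node(b, node(3, n)), 7), node(3, n))).

node(unit, tup(b, tup(tup(node(3, n), 3, unit), node(b, node(3, n)), 7), node(3, n)))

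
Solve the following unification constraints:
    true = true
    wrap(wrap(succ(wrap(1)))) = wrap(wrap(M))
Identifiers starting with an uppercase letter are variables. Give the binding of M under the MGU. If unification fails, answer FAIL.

Delete trivial equation true = true.
Decompose wrap/1: wrap(succ(wrap(1))) = wrap(M).
Decompose wrap/1: succ(wrap(1)) = M.
Bind M := succ(wrap(1)).
MGU = { M := succ(wrap(1)) }, so M := succ(wrap(1)).

succ(wrap(1))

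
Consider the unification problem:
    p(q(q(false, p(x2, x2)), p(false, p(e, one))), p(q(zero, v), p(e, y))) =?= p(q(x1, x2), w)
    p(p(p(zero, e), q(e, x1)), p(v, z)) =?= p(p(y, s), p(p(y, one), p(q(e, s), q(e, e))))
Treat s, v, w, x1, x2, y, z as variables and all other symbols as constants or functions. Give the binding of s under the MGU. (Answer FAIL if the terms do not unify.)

q(e, q(false, p(p(false, p(e, one)), p(false, p(e, one)))))

Decompose p/2: q(q(false, p(x2, x2)), p(false, p(e, one))) =?= q(x1, x2),  p(q(zero, v), p(e, y)) =?= w.
Decompose q/2: q(false, p(x2, x2)) =?= x1,  p(false, p(e, one)) =?= x2.
Bind x1 := q(false, p(x2, x2)); substituting into the one remaining equation that mentions x1 gives: p(p(p(zero, e), q(e, q(false, p(x2, x2)))), p(v, z)) =?= p(p(y, s), p(p(y, one), p(q(e, s), q(e, e)))).
Bind x2 := p(false, p(e, one)); substituting into the one remaining equation that mentions x2 gives: p(p(p(zero, e), q(e, q(false, p(p(false, p(e, one)), p(false, p(e, one)))))), p(v, z)) =?= p(p(y, s), p(p(y, one), p(q(e, s), q(e, e)))). Substituting into the earlier binding gives x1 := q(false, p(p(false, p(e, one)), p(false, p(e, one)))).
Bind w := p(q(zero, v), p(e, y)); no other remaining equation mentions w.
Decompose p/2: p(p(zero, e), q(e, q(false, p(p(false, p(e, one)), p(false, p(e, one)))))) =?= p(y, s),  p(v, z) =?= p(p(y, one), p(q(e, s), q(e, e))).
Decompose p/2: p(zero, e) =?= y,  q(e, q(false, p(p(false, p(e, one)), p(false, p(e, one))))) =?= s.
Bind y := p(zero, e); substituting into the one remaining equation that mentions y gives: p(v, z) =?= p(p(p(zero, e), one), p(q(e, s), q(e, e))). Substituting into the earlier binding gives w := p(q(zero, v), p(e, p(zero, e))).
Bind s := q(e, q(false, p(p(false, p(e, one)), p(false, p(e, one))))); substituting into the remaining equation gives: p(v, z) =?= p(p(p(zero, e), one), p(q(e, q(e, q(false, p(p(false, p(e, one)), p(false, p(e, one)))))), q(e, e))).
Decompose p/2: v =?= p(p(zero, e), one),  z =?= p(q(e, q(e, q(false, p(p(false, p(e, one)), p(false, p(e, one)))))), q(e, e)).
Bind v := p(p(zero, e), one); no other remaining equation mentions v. Substituting into the earlier binding gives w := p(q(zero, p(p(zero, e), one)), p(e, p(zero, e))).
Bind z := p(q(e, q(e, q(false, p(p(false, p(e, one)), p(false, p(e, one)))))), q(e, e)).
MGU = { x1 -> q(false, p(p(false, p(e, one)), p(false, p(e, one)))), x2 -> p(false, p(e, one)), w -> p(q(zero, p(p(zero, e), one)), p(e, p(zero, e))), y -> p(zero, e), s -> q(e, q(false, p(p(false, p(e, one)), p(false, p(e, one))))), v -> p(p(zero, e), one), z -> p(q(e, q(e, q(false, p(p(false, p(e, one)), p(false, p(e, one)))))), q(e, e)) }, so s -> q(e, q(false, p(p(false, p(e, one)), p(false, p(e, one))))).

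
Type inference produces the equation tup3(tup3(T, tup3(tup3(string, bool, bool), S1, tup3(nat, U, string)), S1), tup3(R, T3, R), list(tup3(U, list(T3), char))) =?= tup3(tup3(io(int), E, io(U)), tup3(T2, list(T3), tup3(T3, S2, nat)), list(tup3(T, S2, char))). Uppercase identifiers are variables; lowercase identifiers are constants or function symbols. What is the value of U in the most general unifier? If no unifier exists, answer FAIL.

Decompose tup3/3: tup3(T, tup3(tup3(string, bool, bool), S1, tup3(nat, U, string)), S1) =?= tup3(io(int), E, io(U)),  tup3(R, T3, R) =?= tup3(T2, list(T3), tup3(T3, S2, nat)),  list(tup3(U, list(T3), char)) =?= list(tup3(T, S2, char)).
Decompose tup3/3: T =?= io(int),  tup3(tup3(string, bool, bool), S1, tup3(nat, U, string)) =?= E,  S1 =?= io(U).
Bind T := io(int); substituting into the one remaining equation that mentions T gives: list(tup3(U, list(T3), char)) =?= list(tup3(io(int), S2, char)).
Bind E := tup3(tup3(string, bool, bool), S1, tup3(nat, U, string)); no other remaining equation mentions E.
Bind S1 := io(U); no other remaining equation mentions S1. Substituting into the earlier binding gives E := tup3(tup3(string, bool, bool), io(U), tup3(nat, U, string)).
Decompose tup3/3: R =?= T2,  T3 =?= list(T3),  R =?= tup3(T3, S2, nat).
Bind R := T2; substituting into the one remaining equation that mentions R gives: T2 =?= tup3(T3, S2, nat).
Occurs check fails: T3 occurs in list(T3); the equation T3 =?= list(T3) has no finite solution.

FAIL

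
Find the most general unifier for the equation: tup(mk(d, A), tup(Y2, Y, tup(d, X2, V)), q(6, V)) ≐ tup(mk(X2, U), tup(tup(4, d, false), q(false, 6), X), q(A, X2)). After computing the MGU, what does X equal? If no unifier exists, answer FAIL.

Decompose tup/3: mk(d, A) ≐ mk(X2, U),  tup(Y2, Y, tup(d, X2, V)) ≐ tup(tup(4, d, false), q(false, 6), X),  q(6, V) ≐ q(A, X2).
Decompose mk/2: d ≐ X2,  A ≐ U.
Bind X2 := d; substituting into the 2 remaining equations that mention X2 gives: tup(Y2, Y, tup(d, d, V)) ≐ tup(tup(4, d, false), q(false, 6), X),  q(6, V) ≐ q(A, d).
Bind A := U; substituting into the one remaining equation that mentions A gives: q(6, V) ≐ q(U, d).
Decompose tup/3: Y2 ≐ tup(4, d, false),  Y ≐ q(false, 6),  tup(d, d, V) ≐ X.
Bind Y2 := tup(4, d, false); no other remaining equation mentions Y2.
Bind Y := q(false, 6); no other remaining equation mentions Y.
Bind X := tup(d, d, V); no other remaining equation mentions X.
Decompose q/2: 6 ≐ U,  V ≐ d.
Bind U := 6; no other remaining equation mentions U. Substituting into the earlier binding gives A := 6.
Bind V := d. Substituting into the earlier binding gives X := tup(d, d, d).
MGU = { X2 := d, A := 6, Y2 := tup(4, d, false), Y := q(false, 6), X := tup(d, d, d), U := 6, V := d }, so X := tup(d, d, d).

tup(d, d, d)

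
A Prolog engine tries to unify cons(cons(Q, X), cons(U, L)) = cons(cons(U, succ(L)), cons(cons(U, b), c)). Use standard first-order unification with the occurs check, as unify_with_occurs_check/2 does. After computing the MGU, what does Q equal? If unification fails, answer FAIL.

FAIL

Decompose cons/2: cons(Q, X) = cons(U, succ(L)),  cons(U, L) = cons(cons(U, b), c).
Decompose cons/2: Q = U,  X = succ(L).
Bind Q := U; no other remaining equation mentions Q.
Bind X := succ(L); no other remaining equation mentions X.
Decompose cons/2: U = cons(U, b),  L = c.
Occurs check fails: U occurs in cons(U, b); the equation U = cons(U, b) has no finite solution.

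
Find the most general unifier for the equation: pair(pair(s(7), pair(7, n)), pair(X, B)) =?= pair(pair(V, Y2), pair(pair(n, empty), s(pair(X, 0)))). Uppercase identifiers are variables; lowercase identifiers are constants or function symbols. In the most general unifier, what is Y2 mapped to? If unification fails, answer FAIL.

Decompose pair/2: pair(s(7), pair(7, n)) =?= pair(V, Y2),  pair(X, B) =?= pair(pair(n, empty), s(pair(X, 0))).
Decompose pair/2: s(7) =?= V,  pair(7, n) =?= Y2.
Bind V := s(7); no other remaining equation mentions V.
Bind Y2 := pair(7, n); no other remaining equation mentions Y2.
Decompose pair/2: X =?= pair(n, empty),  B =?= s(pair(X, 0)).
Bind X := pair(n, empty); substituting into the remaining equation gives: B =?= s(pair(pair(n, empty), 0)).
Bind B := s(pair(pair(n, empty), 0)).
MGU = { V ↦ s(7), Y2 ↦ pair(7, n), X ↦ pair(n, empty), B ↦ s(pair(pair(n, empty), 0)) }, so Y2 ↦ pair(7, n).

pair(7, n)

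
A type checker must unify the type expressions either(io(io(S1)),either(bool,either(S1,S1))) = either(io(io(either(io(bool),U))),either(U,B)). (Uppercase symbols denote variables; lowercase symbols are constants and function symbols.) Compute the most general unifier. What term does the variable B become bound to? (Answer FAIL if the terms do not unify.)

either(either(io(bool),bool),either(io(bool),bool))

Decompose either/2: io(io(S1)) = io(io(either(io(bool),U))),  either(bool,either(S1,S1)) = either(U,B).
Decompose io/1: io(S1) = io(either(io(bool),U)).
Decompose io/1: S1 = either(io(bool),U).
Bind S1 := either(io(bool),U); substituting into the remaining equation gives: either(bool,either(either(io(bool),U),either(io(bool),U))) = either(U,B).
Decompose either/2: bool = U,  either(either(io(bool),U),either(io(bool),U)) = B.
Bind U := bool; substituting into the remaining equation gives: either(either(io(bool),bool),either(io(bool),bool)) = B. Substituting into the earlier binding gives S1 := either(io(bool),bool).
Bind B := either(either(io(bool),bool),either(io(bool),bool)).
MGU = { S1 ↦ either(io(bool),bool), U ↦ bool, B ↦ either(either(io(bool),bool),either(io(bool),bool)) }, so B ↦ either(either(io(bool),bool),either(io(bool),bool)).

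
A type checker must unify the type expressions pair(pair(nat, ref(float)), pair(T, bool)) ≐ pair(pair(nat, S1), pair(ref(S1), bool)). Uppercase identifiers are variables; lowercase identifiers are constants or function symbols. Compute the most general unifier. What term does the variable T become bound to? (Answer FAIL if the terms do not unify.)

ref(ref(float))

Decompose pair/2: pair(nat, ref(float)) ≐ pair(nat, S1),  pair(T, bool) ≐ pair(ref(S1), bool).
Decompose pair/2: nat ≐ nat,  ref(float) ≐ S1.
Delete trivial equation nat ≐ nat.
Bind S1 := ref(float); substituting into the remaining equation gives: pair(T, bool) ≐ pair(ref(ref(float)), bool).
Decompose pair/2: T ≐ ref(ref(float)),  bool ≐ bool.
Bind T := ref(ref(float)); no other remaining equation mentions T.
Delete trivial equation bool ≐ bool.
MGU = { S1 -> ref(float), T -> ref(ref(float)) }, so T -> ref(ref(float)).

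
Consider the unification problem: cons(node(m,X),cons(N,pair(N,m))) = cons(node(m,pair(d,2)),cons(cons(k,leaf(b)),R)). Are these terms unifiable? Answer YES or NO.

YES

Decompose cons/2: node(m,X) = node(m,pair(d,2)),  cons(N,pair(N,m)) = cons(cons(k,leaf(b)),R).
Decompose node/2: m = m,  X = pair(d,2).
Delete trivial equation m = m.
Bind X := pair(d,2); no other remaining equation mentions X.
Decompose cons/2: N = cons(k,leaf(b)),  pair(N,m) = R.
Bind N := cons(k,leaf(b)); substituting into the remaining equation gives: pair(cons(k,leaf(b)),m) = R.
Bind R := pair(cons(k,leaf(b)),m).
No equations remain and no clash or occurs-check failure arose, so a unifier exists.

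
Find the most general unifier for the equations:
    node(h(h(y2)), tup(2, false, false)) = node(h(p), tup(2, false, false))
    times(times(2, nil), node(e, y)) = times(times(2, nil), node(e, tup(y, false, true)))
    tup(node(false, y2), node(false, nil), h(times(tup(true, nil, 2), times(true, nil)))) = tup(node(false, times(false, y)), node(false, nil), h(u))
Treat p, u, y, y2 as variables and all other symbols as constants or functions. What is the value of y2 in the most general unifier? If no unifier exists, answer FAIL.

FAIL

Decompose node/2: h(h(y2)) = h(p),  tup(2, false, false) = tup(2, false, false).
Decompose h/1: h(y2) = p.
Bind p := h(y2); no other remaining equation mentions p.
Delete trivial equation tup(2, false, false) = tup(2, false, false).
Decompose times/2: times(2, nil) = times(2, nil),  node(e, y) = node(e, tup(y, false, true)).
Delete trivial equation times(2, nil) = times(2, nil).
Decompose node/2: e = e,  y = tup(y, false, true).
Delete trivial equation e = e.
Occurs check fails: y occurs in tup(y, false, true); the equation y = tup(y, false, true) has no finite solution.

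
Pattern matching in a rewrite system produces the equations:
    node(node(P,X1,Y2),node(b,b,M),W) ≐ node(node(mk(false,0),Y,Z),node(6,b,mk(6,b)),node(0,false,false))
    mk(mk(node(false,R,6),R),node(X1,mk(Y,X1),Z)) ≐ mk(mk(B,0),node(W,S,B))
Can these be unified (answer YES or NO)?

NO

Decompose node/3: node(P,X1,Y2) ≐ node(mk(false,0),Y,Z),  node(b,b,M) ≐ node(6,b,mk(6,b)),  W ≐ node(0,false,false).
Decompose node/3: P ≐ mk(false,0),  X1 ≐ Y,  Y2 ≐ Z.
Bind P := mk(false,0); no other remaining equation mentions P.
Bind X1 := Y; substituting into the one remaining equation that mentions X1 gives: mk(mk(node(false,R,6),R),node(Y,mk(Y,Y),Z)) ≐ mk(mk(B,0),node(W,S,B)).
Bind Y2 := Z; no other remaining equation mentions Y2.
Decompose node/3: b ≐ 6,  b ≐ b,  M ≐ mk(6,b).
Clash: constants b and 6 differ; no unifier exists.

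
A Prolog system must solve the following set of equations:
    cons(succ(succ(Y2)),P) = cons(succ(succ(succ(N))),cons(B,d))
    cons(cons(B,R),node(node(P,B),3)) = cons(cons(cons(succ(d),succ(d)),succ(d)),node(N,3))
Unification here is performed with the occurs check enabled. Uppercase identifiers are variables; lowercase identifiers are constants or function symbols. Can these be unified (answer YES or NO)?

YES

Decompose cons/2: succ(succ(Y2)) = succ(succ(succ(N))),  P = cons(B,d).
Decompose succ/1: succ(Y2) = succ(succ(N)).
Decompose succ/1: Y2 = succ(N).
Bind Y2 := succ(N); no other remaining equation mentions Y2.
Bind P := cons(B,d); substituting into the remaining equation gives: cons(cons(B,R),node(node(cons(B,d),B),3)) = cons(cons(cons(succ(d),succ(d)),succ(d)),node(N,3)).
Decompose cons/2: cons(B,R) = cons(cons(succ(d),succ(d)),succ(d)),  node(node(cons(B,d),B),3) = node(N,3).
Decompose cons/2: B = cons(succ(d),succ(d)),  R = succ(d).
Bind B := cons(succ(d),succ(d)); substituting into the one remaining equation that mentions B gives: node(node(cons(cons(succ(d),succ(d)),d),cons(succ(d),succ(d))),3) = node(N,3). Substituting into the earlier binding gives P := cons(cons(succ(d),succ(d)),d).
Bind R := succ(d); no other remaining equation mentions R.
Decompose node/2: node(cons(cons(succ(d),succ(d)),d),cons(succ(d),succ(d))) = N,  3 = 3.
Bind N := node(cons(cons(succ(d),succ(d)),d),cons(succ(d),succ(d))); no other remaining equation mentions N. Substituting into the earlier binding gives Y2 := succ(node(cons(cons(succ(d),succ(d)),d),cons(succ(d),succ(d)))).
Delete trivial equation 3 = 3.
No equations remain and no clash or occurs-check failure arose, so a unifier exists.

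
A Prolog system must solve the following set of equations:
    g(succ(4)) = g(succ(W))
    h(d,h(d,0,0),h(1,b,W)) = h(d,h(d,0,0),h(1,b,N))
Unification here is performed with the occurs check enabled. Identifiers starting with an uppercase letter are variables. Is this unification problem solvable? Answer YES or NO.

Decompose g/1: succ(4) = succ(W).
Decompose succ/1: 4 = W.
Bind W := 4; substituting into the remaining equation gives: h(d,h(d,0,0),h(1,b,4)) = h(d,h(d,0,0),h(1,b,N)).
Decompose h/3: d = d,  h(d,0,0) = h(d,0,0),  h(1,b,4) = h(1,b,N).
Delete trivial equation d = d.
Delete trivial equation h(d,0,0) = h(d,0,0).
Decompose h/3: 1 = 1,  b = b,  4 = N.
Delete trivial equation 1 = 1.
Delete trivial equation b = b.
Bind N := 4.
No equations remain and no clash or occurs-check failure arose, so a unifier exists.

YES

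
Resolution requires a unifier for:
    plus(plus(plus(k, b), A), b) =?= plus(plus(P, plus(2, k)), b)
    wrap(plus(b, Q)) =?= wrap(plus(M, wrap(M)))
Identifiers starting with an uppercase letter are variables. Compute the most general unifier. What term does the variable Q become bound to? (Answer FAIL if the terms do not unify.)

wrap(b)

Decompose plus/2: plus(plus(k, b), A) =?= plus(P, plus(2, k)),  b =?= b.
Decompose plus/2: plus(k, b) =?= P,  A =?= plus(2, k).
Bind P := plus(k, b); no other remaining equation mentions P.
Bind A := plus(2, k); no other remaining equation mentions A.
Delete trivial equation b =?= b.
Decompose wrap/1: plus(b, Q) =?= plus(M, wrap(M)).
Decompose plus/2: b =?= M,  Q =?= wrap(M).
Bind M := b; substituting into the remaining equation gives: Q =?= wrap(b).
Bind Q := wrap(b).
MGU = { P ↦ plus(k, b), A ↦ plus(2, k), M ↦ b, Q ↦ wrap(b) }, so Q ↦ wrap(b).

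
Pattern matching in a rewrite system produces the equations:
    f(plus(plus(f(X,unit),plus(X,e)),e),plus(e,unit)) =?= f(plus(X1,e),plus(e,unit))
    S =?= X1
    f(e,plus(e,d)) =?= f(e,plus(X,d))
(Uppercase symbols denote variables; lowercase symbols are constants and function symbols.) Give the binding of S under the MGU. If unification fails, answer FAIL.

Decompose f/2: plus(plus(f(X,unit),plus(X,e)),e) =?= plus(X1,e),  plus(e,unit) =?= plus(e,unit).
Decompose plus/2: plus(f(X,unit),plus(X,e)) =?= X1,  e =?= e.
Bind X1 := plus(f(X,unit),plus(X,e)); substituting into the one remaining equation that mentions X1 gives: S =?= plus(f(X,unit),plus(X,e)).
Delete trivial equation e =?= e.
Delete trivial equation plus(e,unit) =?= plus(e,unit).
Bind S := plus(f(X,unit),plus(X,e)); no other remaining equation mentions S.
Decompose f/2: e =?= e,  plus(e,d) =?= plus(X,d).
Delete trivial equation e =?= e.
Decompose plus/2: e =?= X,  d =?= d.
Bind X := e; no other remaining equation mentions X. Substituting into the earlier bindings gives X1 := plus(f(e,unit),plus(e,e)), S := plus(f(e,unit),plus(e,e)).
Delete trivial equation d =?= d.
MGU = { X1 := plus(f(e,unit),plus(e,e)), S := plus(f(e,unit),plus(e,e)), X := e }, so S := plus(f(e,unit),plus(e,e)).

plus(f(e,unit),plus(e,e))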